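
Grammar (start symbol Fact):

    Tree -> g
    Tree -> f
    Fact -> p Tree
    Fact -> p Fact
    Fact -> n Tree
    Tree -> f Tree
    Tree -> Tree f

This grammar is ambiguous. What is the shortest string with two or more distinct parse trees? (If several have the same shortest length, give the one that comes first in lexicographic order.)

n f f

length 2: no string has ≥2 trees
length 3: n f f has 2 parse trees

Two derivations of n f f:
  Fact ⇒ n Tree ⇒ n f Tree ⇒ n f f
  Fact ⇒ n Tree ⇒ n Tree f ⇒ n f f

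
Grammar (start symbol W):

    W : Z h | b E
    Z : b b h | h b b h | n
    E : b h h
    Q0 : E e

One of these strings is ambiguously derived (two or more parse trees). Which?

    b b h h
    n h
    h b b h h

b b h h: 2 trees
n h: 1 tree
h b b h h: 1 tree

b b h h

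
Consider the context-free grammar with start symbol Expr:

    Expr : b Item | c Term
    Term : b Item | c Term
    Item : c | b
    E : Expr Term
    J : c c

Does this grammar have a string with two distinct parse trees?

(E, J are unreachable from Expr, so their rules don't affect L(Expr).) Each reachable nonterminal has at most one production per leading terminal, and all productions are right-linear; the derivation is determined token-by-token.

Unambiguous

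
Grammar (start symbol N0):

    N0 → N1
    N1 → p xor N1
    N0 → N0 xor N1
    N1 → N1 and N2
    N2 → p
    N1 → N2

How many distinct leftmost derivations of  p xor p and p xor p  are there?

3

Parse trees for p xor p and p xor p:
  [N0 [N0 [N1 p xor [N1 [N1 [N2 p]] and [N2 p]]]] xor [N1 [N2 p]]]
  [N0 [N0 [N1 [N1 p xor [N1 [N2 p]]] and [N2 p]]] xor [N1 [N2 p]]]
  [N0 [N0 [N0 [N1 [N2 p]]] xor [N1 [N1 [N2 p]] and [N2 p]]] xor [N1 [N2 p]]]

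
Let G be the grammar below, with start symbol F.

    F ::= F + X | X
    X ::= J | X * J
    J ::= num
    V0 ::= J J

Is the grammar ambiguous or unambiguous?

Unambiguous

Only F, X, J are reachable from F; ignoring the rest: The grammar is stratified — F handles '+' (left-recursive), X handles '*', J atoms. Each operator has a fixed associativity and precedence level, so every string has one parse.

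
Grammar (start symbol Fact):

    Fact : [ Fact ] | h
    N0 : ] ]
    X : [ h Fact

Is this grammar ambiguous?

Unambiguous

Only Fact is reachable from Fact; ignoring the rest: Each string is a nest of matched brackets around a single atom. An opening bracket forces the recursive rule; an atom forces the base rule.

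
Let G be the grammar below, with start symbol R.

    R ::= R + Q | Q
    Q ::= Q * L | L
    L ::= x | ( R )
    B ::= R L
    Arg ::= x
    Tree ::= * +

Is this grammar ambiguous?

Unambiguous

Only R, Q, L are reachable from R; ignoring the rest: The grammar is stratified — R handles '+' (left-recursive), Q handles '*', L atoms. Each operator has a fixed associativity and precedence level, so every string has one parse.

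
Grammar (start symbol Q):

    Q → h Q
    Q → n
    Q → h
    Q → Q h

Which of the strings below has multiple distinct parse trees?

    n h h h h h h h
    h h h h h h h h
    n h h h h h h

n h h h h h h h: 1 tree
h h h h h h h h: 128 trees
n h h h h h h: 1 tree

h h h h h h h h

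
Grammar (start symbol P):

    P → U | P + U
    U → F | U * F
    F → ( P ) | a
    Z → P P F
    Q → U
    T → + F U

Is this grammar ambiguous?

(Z, Q, T are unreachable from P, so their rules don't affect L(P).) The grammar is stratified — P handles '+' (left-recursive), U handles '*', F atoms. Each operator has a fixed associativity and precedence level, so every string has one parse.

Unambiguous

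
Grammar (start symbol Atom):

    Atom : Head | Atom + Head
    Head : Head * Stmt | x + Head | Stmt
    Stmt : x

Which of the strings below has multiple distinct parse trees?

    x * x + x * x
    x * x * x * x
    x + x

x + x

x * x + x * x: 1 tree
x * x * x * x: 1 tree
x + x: 2 trees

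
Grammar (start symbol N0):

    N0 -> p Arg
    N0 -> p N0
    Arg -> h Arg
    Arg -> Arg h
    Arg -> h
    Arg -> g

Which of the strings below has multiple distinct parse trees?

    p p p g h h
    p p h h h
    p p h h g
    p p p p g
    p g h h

p p h h h

p p p g h h: 1 tree
p p h h h: 4 trees
p p h h g: 1 tree
p p p p g: 1 tree
p g h h: 1 tree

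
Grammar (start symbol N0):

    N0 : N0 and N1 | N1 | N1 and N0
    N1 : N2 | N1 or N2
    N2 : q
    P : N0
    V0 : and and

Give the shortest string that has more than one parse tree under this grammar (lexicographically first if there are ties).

length 1: no string has ≥2 trees
length 3: q and q has 2 parse trees

Two derivations of q and q:
  N0 ⇒ N0 and N1 ⇒ N1 and N1 ⇒ N2 and N1 ⇒ q and N1 ⇒ q and N2 ⇒ q and q
  N0 ⇒ N1 and N0 ⇒ N2 and N0 ⇒ q and N0 ⇒ q and N1 ⇒ q and N2 ⇒ q and q

q and q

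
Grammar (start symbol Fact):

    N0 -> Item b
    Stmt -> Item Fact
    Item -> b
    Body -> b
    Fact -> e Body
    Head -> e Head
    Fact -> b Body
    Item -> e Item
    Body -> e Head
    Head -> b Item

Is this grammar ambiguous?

(N0, Stmt are unreachable from Fact, so their rules don't affect L(Fact).) The reachable rules are right-linear with at most one rule per (nonterminal, next-terminal) pair. Each input token forces the next rule, so parsing is deterministic.

Unambiguous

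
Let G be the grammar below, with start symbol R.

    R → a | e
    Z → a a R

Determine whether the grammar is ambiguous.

Unambiguous

(Z is unreachable from R, so its rules don't affect L(R).) Each reachable nonterminal has at most one production per leading terminal, and all productions are right-linear; the derivation is determined token-by-token.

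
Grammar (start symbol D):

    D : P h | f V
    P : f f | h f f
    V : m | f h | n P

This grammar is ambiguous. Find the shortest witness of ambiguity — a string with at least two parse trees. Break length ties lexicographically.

length 2: no string has ≥2 trees
length 3: f f h has 2 parse trees

Two derivations of f f h:
  D ⇒ P h ⇒ f f h
  D ⇒ f V ⇒ f f h

f f h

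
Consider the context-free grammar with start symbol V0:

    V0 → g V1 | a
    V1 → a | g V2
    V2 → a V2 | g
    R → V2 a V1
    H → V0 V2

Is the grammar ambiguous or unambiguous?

Only V0, V1, V2 are reachable from V0; ignoring the rest: Each reachable nonterminal has at most one production per leading terminal, and all productions are right-linear; the derivation is determined token-by-token.

Unambiguous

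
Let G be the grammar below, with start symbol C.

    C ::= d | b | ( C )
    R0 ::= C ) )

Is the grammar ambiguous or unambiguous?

Only C is reachable from C; ignoring the rest: Each string is a nest of matched brackets around a single atom. An opening bracket forces the recursive rule; an atom forces the base rule.

Unambiguous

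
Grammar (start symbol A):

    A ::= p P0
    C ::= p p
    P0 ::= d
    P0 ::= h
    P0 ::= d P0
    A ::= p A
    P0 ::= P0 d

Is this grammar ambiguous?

Ambiguous

Witness: p d d

Derivation 1: A ⇒ p P0 ⇒ p d P0 ⇒ p d d
Derivation 2: A ⇒ p P0 ⇒ p P0 d ⇒ p d d

Two distinct leftmost derivations for the same string.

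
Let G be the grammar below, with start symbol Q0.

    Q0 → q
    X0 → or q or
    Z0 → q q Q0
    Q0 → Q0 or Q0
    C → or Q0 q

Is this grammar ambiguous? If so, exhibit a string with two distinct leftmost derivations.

Witness: q or q or q

Derivation 1: Q0 ⇒ Q0 or Q0 ⇒ q or Q0 ⇒ q or Q0 or Q0 ⇒ q or q or Q0 ⇒ q or q or q
Derivation 2: Q0 ⇒ Q0 or Q0 ⇒ Q0 or Q0 or Q0 ⇒ q or Q0 or Q0 ⇒ q or q or Q0 ⇒ q or q or q

Two distinct leftmost derivations for the same string.

Ambiguous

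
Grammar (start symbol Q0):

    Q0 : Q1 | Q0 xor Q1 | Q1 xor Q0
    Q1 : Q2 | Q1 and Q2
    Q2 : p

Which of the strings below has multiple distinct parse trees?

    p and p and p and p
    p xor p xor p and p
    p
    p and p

p and p and p and p: 1 tree
p xor p xor p and p: 4 trees
p: 1 tree
p and p: 1 tree

p xor p xor p and p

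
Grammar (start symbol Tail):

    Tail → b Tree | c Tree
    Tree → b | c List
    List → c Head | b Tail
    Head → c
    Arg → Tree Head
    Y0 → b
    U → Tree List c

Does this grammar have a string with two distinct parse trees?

Unambiguous

Only Tail, Tree, List, Head are reachable from Tail; ignoring the rest: Restricted to the reachable nonterminals, every rule has the form A → t or A → t B, and no two rules for the same A share a first terminal. The grammar encodes a DFA — one run per string.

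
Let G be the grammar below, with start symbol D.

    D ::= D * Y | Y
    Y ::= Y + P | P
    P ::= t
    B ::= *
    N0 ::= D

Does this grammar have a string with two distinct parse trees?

Unambiguous

(B, N0 are unreachable from D, so their rules don't affect L(D).) D → D * Y | Y  ;  Y → Y + P | P  — a left-associative chain with P at the bottom. Each string factors uniquely by precedence.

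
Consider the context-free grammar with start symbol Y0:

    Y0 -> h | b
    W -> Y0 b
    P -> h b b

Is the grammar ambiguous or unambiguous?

(W, P are unreachable from Y0, so their rules don't affect L(Y0).) The reachable rules are right-linear with at most one rule per (nonterminal, next-terminal) pair. Each input token forces the next rule, so parsing is deterministic.

Unambiguous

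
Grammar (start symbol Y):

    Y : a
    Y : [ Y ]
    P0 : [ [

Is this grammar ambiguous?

Unambiguous

(P0 is unreachable from Y, so its rules don't affect L(Y).) L(Y) is { openⁿ atom closeⁿ : n ≥ 0 }. The bracket depth fixes n, and the derivation is forced at every step.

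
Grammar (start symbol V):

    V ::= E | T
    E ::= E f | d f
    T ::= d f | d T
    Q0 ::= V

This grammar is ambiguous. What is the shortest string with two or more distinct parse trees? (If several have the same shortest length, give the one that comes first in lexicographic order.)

d f

length 2: d f has 2 parse trees

Two derivations of d f:
  V ⇒ E ⇒ d f
  V ⇒ T ⇒ d f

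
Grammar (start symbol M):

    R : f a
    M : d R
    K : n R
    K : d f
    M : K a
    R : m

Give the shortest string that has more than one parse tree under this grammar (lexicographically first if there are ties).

d f a

length 2: no string has ≥2 trees
length 3: d f a has 2 parse trees

Two derivations of d f a:
  M ⇒ d R ⇒ d f a
  M ⇒ K a ⇒ d f a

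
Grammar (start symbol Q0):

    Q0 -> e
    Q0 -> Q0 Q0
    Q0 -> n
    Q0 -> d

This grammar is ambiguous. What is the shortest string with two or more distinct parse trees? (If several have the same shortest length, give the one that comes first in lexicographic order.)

length 1: no string has ≥2 trees
length 2: no string has ≥2 trees
length 3: d d d has 2 parse trees

Two derivations of d d d:
  Q0 ⇒ Q0 Q0 ⇒ Q0 Q0 Q0 ⇒ d Q0 Q0 ⇒ d d Q0 ⇒ d d d
  Q0 ⇒ Q0 Q0 ⇒ d Q0 ⇒ d Q0 Q0 ⇒ d d Q0 ⇒ d d d

d d d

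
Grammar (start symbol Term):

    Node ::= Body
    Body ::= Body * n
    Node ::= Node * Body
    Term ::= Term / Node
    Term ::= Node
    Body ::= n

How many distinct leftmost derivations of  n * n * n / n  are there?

Parse trees for n * n * n / n:
  [Term [Term [Node [Body [Body [Body n] * n] * n]]] / [Node [Body n]]]
  [Term [Term [Node [Node [Body n]] * [Body [Body n] * n]]] / [Node [Body n]]]
  [Term [Term [Node [Node [Body [Body n] * n]] * [Body n]]] / [Node [Body n]]]
  [Term [Term [Node [Node [Node [Body n]] * [Body n]] * [Body n]]] / [Node [Body n]]]

4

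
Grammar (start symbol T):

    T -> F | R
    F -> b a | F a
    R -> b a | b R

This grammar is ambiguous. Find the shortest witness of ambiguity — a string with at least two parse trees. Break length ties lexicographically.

b a

length 2: b a has 2 parse trees

Two derivations of b a:
  T ⇒ F ⇒ b a
  T ⇒ R ⇒ b a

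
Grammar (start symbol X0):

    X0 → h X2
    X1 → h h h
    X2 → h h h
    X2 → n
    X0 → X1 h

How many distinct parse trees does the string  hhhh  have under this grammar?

Parse trees for hhhh:
  [X0 h [X2 h h h]]
  [X0 [X1 h h h] h]

2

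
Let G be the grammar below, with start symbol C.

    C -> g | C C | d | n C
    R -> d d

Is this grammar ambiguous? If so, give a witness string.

Witness: d d d

Derivation 1: C ⇒ C C ⇒ C C C ⇒ d C C ⇒ d d C ⇒ d d d
Derivation 2: C ⇒ C C ⇒ d C ⇒ d C C ⇒ d d C ⇒ d d d

Two distinct leftmost derivations for the same string.

Ambiguous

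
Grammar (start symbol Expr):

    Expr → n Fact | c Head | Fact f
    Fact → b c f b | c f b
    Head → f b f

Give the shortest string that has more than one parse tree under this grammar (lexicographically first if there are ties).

c f b f

length 4: c f b f has 2 parse trees

Two derivations of c f b f:
  Expr ⇒ c Head ⇒ c f b f
  Expr ⇒ Fact f ⇒ c f b f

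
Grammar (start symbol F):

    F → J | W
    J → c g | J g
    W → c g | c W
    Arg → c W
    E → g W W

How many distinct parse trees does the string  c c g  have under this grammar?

Parse trees for c c g:
  [F [W c [W c g]]]

1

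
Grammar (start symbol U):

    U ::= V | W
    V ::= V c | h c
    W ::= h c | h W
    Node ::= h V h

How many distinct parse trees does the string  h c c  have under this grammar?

1

Parse trees for h c c:
  [U [V [V h c] c]]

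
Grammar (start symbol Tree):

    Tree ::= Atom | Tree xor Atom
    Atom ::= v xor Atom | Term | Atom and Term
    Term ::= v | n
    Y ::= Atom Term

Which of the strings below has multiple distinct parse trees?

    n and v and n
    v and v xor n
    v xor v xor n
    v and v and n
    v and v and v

v xor v xor n

n and v and n: 1 tree
v and v xor n: 1 tree
v xor v xor n: 4 trees
v and v and n: 1 tree
v and v and v: 1 tree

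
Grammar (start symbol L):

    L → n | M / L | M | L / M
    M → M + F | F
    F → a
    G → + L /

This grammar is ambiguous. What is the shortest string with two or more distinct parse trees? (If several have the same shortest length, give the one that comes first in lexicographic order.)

a / a

length 1: no string has ≥2 trees
length 3: a / a has 2 parse trees

Two derivations of a / a:
  L ⇒ M / L ⇒ F / L ⇒ a / L ⇒ a / M ⇒ a / F ⇒ a / a
  L ⇒ L / M ⇒ M / M ⇒ F / M ⇒ a / M ⇒ a / F ⇒ a / a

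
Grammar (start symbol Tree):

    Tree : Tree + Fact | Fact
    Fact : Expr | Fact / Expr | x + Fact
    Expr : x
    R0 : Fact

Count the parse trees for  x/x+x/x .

1

Parse trees for x/x+x/x:
  [Tree [Tree [Fact [Fact [Expr x]] / [Expr x]]] + [Fact [Fact [Expr x]] / [Expr x]]]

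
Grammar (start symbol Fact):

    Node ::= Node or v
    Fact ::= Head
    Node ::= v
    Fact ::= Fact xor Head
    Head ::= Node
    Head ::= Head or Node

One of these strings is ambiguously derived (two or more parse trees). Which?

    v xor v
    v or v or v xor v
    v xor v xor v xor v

v or v or v xor v

v xor v: 1 tree
v or v or v xor v: 4 trees
v xor v xor v xor v: 1 tree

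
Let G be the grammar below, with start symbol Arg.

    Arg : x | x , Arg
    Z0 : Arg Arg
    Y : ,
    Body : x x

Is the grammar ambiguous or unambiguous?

Unambiguous

(Z0, Y, Body are unreachable from Arg, so their rules don't affect L(Arg).) Right-recursive list with a separator: after each atom, whether the separator follows determines the rule. One parse per string.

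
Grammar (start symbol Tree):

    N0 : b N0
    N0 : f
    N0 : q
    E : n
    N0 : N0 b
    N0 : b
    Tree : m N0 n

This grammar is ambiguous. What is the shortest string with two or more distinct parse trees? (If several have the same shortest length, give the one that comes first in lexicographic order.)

m b b n

length 3: no string has ≥2 trees
length 4: m b b n has 2 parse trees

Two derivations of m b b n:
  Tree ⇒ m N0 n ⇒ m b N0 n ⇒ m b b n
  Tree ⇒ m N0 n ⇒ m N0 b n ⇒ m b b n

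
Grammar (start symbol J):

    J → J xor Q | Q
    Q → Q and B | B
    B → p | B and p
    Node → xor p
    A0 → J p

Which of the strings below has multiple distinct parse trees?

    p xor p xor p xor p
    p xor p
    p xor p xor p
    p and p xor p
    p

p xor p xor p xor p: 1 tree
p xor p: 1 tree
p xor p xor p: 1 tree
p and p xor p: 2 trees
p: 1 tree

p and p xor p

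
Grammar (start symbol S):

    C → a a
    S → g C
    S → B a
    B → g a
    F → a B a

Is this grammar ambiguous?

Ambiguous

Witness: g a a

Derivation 1: S ⇒ g C ⇒ g a a
Derivation 2: S ⇒ B a ⇒ g a a

Two distinct leftmost derivations for the same string.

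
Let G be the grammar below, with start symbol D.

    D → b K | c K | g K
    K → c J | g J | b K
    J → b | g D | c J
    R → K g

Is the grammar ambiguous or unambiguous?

Unambiguous

(R is unreachable from D, so its rules don't affect L(D).) The reachable rules are right-linear with at most one rule per (nonterminal, next-terminal) pair. Each input token forces the next rule, so parsing is deterministic.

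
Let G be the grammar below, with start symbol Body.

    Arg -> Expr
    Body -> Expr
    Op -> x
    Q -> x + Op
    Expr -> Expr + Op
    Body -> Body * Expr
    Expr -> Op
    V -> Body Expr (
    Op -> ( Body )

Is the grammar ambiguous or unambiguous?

Unambiguous

(Arg, V, Q are unreachable from Body, so their rules don't affect L(Body).) The grammar is stratified — Body handles '*' (left-recursive), Expr handles '+', Op atoms. Each operator has a fixed associativity and precedence level, so every string has one parse.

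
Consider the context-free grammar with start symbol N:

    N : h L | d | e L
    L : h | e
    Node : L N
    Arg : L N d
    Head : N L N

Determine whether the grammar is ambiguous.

Only N, L are reachable from N; ignoring the rest: The reachable rules are right-linear with at most one rule per (nonterminal, next-terminal) pair. Each input token forces the next rule, so parsing is deterministic.

Unambiguous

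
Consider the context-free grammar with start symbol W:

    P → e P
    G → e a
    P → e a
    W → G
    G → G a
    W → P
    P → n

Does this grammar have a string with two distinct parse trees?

Witness: e a

Derivation 1: W ⇒ G ⇒ e a
Derivation 2: W ⇒ P ⇒ e a

Two distinct leftmost derivations for the same string.

Ambiguous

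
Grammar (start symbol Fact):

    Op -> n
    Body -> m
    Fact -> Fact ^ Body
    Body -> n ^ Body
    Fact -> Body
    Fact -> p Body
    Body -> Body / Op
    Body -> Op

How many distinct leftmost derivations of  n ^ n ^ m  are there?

Parse trees for n ^ n ^ m:
  [Fact [Fact [Body [Op n]]] ^ [Body n ^ [Body m]]]
  [Fact [Fact [Fact [Body [Op n]]] ^ [Body [Op n]]] ^ [Body m]]
  [Fact [Fact [Body n ^ [Body [Op n]]]] ^ [Body m]]
  [Fact [Body n ^ [Body n ^ [Body m]]]]

4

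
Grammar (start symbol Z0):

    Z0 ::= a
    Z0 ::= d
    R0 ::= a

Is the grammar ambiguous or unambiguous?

Unambiguous

Only Z0 is reachable from Z0; ignoring the rest: Restricted to the reachable nonterminals, every rule has the form A → t or A → t B, and no two rules for the same A share a first terminal. The grammar encodes a DFA — one run per string.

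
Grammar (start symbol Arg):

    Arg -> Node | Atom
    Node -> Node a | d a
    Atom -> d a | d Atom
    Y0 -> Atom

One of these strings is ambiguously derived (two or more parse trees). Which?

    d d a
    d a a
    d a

d d a: 1 tree
d a a: 1 tree
d a: 2 trees

d a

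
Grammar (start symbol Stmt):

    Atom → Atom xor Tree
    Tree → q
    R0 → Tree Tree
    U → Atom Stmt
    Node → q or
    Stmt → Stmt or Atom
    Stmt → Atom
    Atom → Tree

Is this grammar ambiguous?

(Node, U, R0 are unreachable from Stmt, so their rules don't affect L(Stmt).) Stmt → Stmt or Atom | Atom  ;  Atom → Atom xor Tree | Tree  — a left-associative chain with Tree at the bottom. Each string factors uniquely by precedence.

Unambiguous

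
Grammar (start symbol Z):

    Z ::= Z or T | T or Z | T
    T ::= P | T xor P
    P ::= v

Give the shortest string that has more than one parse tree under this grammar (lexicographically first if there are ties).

length 1: no string has ≥2 trees
length 3: v or v has 2 parse trees

Two derivations of v or v:
  Z ⇒ Z or T ⇒ T or T ⇒ P or T ⇒ v or T ⇒ v or P ⇒ v or v
  Z ⇒ T or Z ⇒ P or Z ⇒ v or Z ⇒ v or T ⇒ v or P ⇒ v or v

v or v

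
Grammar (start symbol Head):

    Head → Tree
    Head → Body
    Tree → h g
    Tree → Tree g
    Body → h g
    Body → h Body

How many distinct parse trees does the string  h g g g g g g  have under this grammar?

1

Parse trees for h g g g g g g:
  [Head [Tree [Tree [Tree [Tree [Tree [Tree h g] g] g] g] g] g]]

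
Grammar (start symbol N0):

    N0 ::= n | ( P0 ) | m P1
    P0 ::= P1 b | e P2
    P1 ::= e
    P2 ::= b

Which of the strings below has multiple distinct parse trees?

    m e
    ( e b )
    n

m e: 1 tree
( e b ): 2 trees
n: 1 tree

( e b )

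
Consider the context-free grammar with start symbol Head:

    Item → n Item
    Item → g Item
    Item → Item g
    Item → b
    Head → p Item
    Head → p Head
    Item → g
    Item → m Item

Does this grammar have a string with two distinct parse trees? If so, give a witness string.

Ambiguous

Witness: p g g

Derivation 1: Head ⇒ p Item ⇒ p g Item ⇒ p g g
Derivation 2: Head ⇒ p Item ⇒ p Item g ⇒ p g g

Two distinct leftmost derivations for the same string.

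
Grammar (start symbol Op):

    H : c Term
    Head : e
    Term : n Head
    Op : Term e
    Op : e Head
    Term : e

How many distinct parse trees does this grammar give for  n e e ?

Parse trees for n e e:
  [Op [Term n [Head e]] e]

1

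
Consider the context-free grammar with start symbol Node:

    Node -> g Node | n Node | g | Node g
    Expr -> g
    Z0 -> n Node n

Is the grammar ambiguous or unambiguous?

Witness: g g

Derivation 1: Node ⇒ g Node ⇒ g g
Derivation 2: Node ⇒ Node g ⇒ g g

Two distinct leftmost derivations for the same string.

Ambiguous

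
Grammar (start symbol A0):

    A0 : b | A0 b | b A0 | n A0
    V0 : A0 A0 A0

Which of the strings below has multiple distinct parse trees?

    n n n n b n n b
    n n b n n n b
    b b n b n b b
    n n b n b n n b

b b n b n b b

n n n n b n n b: 1 tree
n n b n n n b: 1 tree
b b n b n b b: 7 trees
n n b n b n n b: 1 tree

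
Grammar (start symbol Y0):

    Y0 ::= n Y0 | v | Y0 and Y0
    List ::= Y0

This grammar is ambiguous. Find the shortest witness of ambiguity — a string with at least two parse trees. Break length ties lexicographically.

n v and v

length 1: no string has ≥2 trees
length 2: no string has ≥2 trees
length 3: no string has ≥2 trees
length 4: n v and v has 2 parse trees

Two derivations of n v and v:
  Y0 ⇒ n Y0 ⇒ n Y0 and Y0 ⇒ n v and Y0 ⇒ n v and v
  Y0 ⇒ Y0 and Y0 ⇒ n Y0 and Y0 ⇒ n v and Y0 ⇒ n v and v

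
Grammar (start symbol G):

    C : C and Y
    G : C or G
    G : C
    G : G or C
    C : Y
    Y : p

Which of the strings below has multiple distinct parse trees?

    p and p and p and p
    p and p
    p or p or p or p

p or p or p or p

p and p and p and p: 1 tree
p and p: 1 tree
p or p or p or p: 8 trees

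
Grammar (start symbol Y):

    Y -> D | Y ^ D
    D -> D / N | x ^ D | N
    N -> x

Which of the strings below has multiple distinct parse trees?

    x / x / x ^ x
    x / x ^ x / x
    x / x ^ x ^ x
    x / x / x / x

x / x / x ^ x: 1 tree
x / x ^ x / x: 1 tree
x / x ^ x ^ x: 2 trees
x / x / x / x: 1 tree

x / x ^ x ^ x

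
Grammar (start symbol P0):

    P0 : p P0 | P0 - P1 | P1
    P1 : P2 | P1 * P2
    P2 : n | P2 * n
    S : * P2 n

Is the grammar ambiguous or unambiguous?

Witness: n * n

Derivation 1: P0 ⇒ P1 ⇒ P2 ⇒ P2 * n ⇒ n * n
Derivation 2: P0 ⇒ P1 ⇒ P1 * P2 ⇒ P2 * P2 ⇒ n * P2 ⇒ n * n

Two distinct leftmost derivations for the same string.

Ambiguous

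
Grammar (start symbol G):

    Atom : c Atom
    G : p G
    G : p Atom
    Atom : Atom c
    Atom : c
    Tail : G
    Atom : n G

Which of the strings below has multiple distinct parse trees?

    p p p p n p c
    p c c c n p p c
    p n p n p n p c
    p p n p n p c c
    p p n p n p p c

p p p p n p c: 1 tree
p c c c n p p c: 1 tree
p n p n p n p c: 1 tree
p p n p n p c c: 4 trees
p p n p n p p c: 1 tree

p p n p n p c c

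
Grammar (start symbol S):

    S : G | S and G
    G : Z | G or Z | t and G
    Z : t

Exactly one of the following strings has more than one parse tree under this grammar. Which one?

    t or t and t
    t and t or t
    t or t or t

t or t and t: 1 tree
t and t or t: 3 trees
t or t or t: 1 tree

t and t or t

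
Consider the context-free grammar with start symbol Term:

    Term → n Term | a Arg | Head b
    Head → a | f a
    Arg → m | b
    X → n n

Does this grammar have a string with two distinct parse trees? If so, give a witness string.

Witness: a b

Derivation 1: Term ⇒ a Arg ⇒ a b
Derivation 2: Term ⇒ Head b ⇒ a b

Two distinct leftmost derivations for the same string.

Ambiguous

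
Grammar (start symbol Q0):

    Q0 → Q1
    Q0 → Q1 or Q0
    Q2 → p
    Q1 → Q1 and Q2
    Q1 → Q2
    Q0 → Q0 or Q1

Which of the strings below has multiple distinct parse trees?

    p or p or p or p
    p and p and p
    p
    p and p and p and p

p or p or p or p

p or p or p or p: 8 trees
p and p and p: 1 tree
p: 1 tree
p and p and p and p: 1 tree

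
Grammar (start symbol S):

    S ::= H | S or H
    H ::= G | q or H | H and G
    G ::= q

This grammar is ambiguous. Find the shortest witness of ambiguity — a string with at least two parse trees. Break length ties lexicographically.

q or q

length 1: no string has ≥2 trees
length 3: q or q has 2 parse trees

Two derivations of q or q:
  S ⇒ H ⇒ q or H ⇒ q or G ⇒ q or q
  S ⇒ S or H ⇒ H or H ⇒ G or H ⇒ q or H ⇒ q or G ⇒ q or q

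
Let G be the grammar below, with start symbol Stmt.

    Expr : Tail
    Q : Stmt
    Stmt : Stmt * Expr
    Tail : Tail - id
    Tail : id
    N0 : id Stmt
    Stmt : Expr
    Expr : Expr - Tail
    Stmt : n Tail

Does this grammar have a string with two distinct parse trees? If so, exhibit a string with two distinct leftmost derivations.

Witness: id - id

Derivation 1: Stmt ⇒ Expr ⇒ Tail ⇒ Tail - id ⇒ id - id
Derivation 2: Stmt ⇒ Expr ⇒ Expr - Tail ⇒ Tail - Tail ⇒ id - Tail ⇒ id - id

Two distinct leftmost derivations for the same string.

Ambiguous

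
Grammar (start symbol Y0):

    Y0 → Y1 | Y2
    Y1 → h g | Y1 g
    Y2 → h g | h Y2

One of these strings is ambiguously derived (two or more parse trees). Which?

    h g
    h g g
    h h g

h g: 2 trees
h g g: 1 tree
h h g: 1 tree

h g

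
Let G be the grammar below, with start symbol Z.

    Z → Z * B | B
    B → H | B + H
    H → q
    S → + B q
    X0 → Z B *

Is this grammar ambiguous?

(S, X0 are unreachable from Z, so their rules don't affect L(Z).) Z → Z * B | B  ;  B → B + H | H  — a left-associative chain with H at the bottom. Each string factors uniquely by precedence.

Unambiguous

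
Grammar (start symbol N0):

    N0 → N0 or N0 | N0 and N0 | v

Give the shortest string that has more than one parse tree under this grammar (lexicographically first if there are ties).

length 1: no string has ≥2 trees
length 3: no string has ≥2 trees
length 5: v and v and v has 2 parse trees

Two derivations of v and v and v:
  N0 ⇒ N0 and N0 ⇒ N0 and N0 and N0 ⇒ v and N0 and N0 ⇒ v and v and N0 ⇒ v and v and v
  N0 ⇒ N0 and N0 ⇒ v and N0 ⇒ v and N0 and N0 ⇒ v and v and N0 ⇒ v and v and v

v and v and v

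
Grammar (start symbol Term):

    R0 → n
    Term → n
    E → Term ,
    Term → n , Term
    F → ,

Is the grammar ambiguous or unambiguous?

(E, F, R0 are unreachable from Term, so their rules don't affect L(Term).) Right-recursive list with a separator: after each atom, whether the separator follows determines the rule. One parse per string.

Unambiguous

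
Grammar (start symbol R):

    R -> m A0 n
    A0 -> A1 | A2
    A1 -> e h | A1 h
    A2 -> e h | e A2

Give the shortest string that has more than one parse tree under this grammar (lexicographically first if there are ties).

m e h n

length 4: m e h n has 2 parse trees

Two derivations of m e h n:
  R ⇒ m A0 n ⇒ m A1 n ⇒ m e h n
  R ⇒ m A0 n ⇒ m A2 n ⇒ m e h n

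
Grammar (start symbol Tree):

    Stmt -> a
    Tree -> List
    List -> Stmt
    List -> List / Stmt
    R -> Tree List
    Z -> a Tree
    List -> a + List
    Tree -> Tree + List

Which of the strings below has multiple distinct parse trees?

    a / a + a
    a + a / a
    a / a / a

a / a + a: 1 tree
a + a / a: 3 trees
a / a / a: 1 tree

a + a / a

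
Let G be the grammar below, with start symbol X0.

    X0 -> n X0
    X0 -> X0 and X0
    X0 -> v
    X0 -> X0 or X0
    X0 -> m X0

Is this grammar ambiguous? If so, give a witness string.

Witness: m v and v

Derivation 1: X0 ⇒ X0 and X0 ⇒ m X0 and X0 ⇒ m v and X0 ⇒ m v and v
Derivation 2: X0 ⇒ m X0 ⇒ m X0 and X0 ⇒ m v and X0 ⇒ m v and v

Two distinct leftmost derivations for the same string.

Ambiguous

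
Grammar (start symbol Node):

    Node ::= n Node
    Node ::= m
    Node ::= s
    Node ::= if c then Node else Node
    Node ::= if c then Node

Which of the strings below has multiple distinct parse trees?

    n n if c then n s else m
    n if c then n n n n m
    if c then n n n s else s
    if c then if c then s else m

n n if c then n s else m: 1 tree
n if c then n n n n m: 1 tree
if c then n n n s else s: 1 tree
if c then if c then s else m: 2 trees

if c then if c then s else m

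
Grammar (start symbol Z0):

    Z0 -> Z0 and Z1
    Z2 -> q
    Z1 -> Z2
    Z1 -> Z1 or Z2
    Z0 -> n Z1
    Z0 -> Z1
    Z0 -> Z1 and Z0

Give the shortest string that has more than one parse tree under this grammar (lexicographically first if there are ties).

length 1: no string has ≥2 trees
length 2: no string has ≥2 trees
length 3: q and q has 2 parse trees

Two derivations of q and q:
  Z0 ⇒ Z0 and Z1 ⇒ Z1 and Z1 ⇒ Z2 and Z1 ⇒ q and Z1 ⇒ q and Z2 ⇒ q and q
  Z0 ⇒ Z1 and Z0 ⇒ Z2 and Z0 ⇒ q and Z0 ⇒ q and Z1 ⇒ q and Z2 ⇒ q and q

q and q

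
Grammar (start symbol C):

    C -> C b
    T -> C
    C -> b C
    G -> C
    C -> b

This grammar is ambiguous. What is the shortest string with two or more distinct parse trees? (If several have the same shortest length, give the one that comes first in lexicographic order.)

b b

length 1: no string has ≥2 trees
length 2: b b has 2 parse trees

Two derivations of b b:
  C ⇒ C b ⇒ b b
  C ⇒ b C ⇒ b b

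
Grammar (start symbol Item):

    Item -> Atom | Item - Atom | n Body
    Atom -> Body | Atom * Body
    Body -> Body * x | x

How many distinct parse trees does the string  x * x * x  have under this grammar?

4

Parse trees for x * x * x:
  [Item [Atom [Body [Body [Body x] * x] * x]]]
  [Item [Atom [Atom [Body x]] * [Body [Body x] * x]]]
  [Item [Atom [Atom [Body [Body x] * x]] * [Body x]]]
  [Item [Atom [Atom [Atom [Body x]] * [Body x]] * [Body x]]]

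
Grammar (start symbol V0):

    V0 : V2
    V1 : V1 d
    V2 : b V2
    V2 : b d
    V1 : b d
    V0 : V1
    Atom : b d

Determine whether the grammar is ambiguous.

Ambiguous

Witness: b d

Derivation 1: V0 ⇒ V2 ⇒ b d
Derivation 2: V0 ⇒ V1 ⇒ b d

Two distinct leftmost derivations for the same string.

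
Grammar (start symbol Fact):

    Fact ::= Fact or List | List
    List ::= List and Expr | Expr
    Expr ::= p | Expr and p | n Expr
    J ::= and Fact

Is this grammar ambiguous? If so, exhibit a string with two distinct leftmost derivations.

Witness: p and p

Derivation 1: Fact ⇒ List ⇒ List and Expr ⇒ Expr and Expr ⇒ p and Expr ⇒ p and p
Derivation 2: Fact ⇒ List ⇒ Expr ⇒ Expr and p ⇒ p and p

Two distinct leftmost derivations for the same string.

Ambiguous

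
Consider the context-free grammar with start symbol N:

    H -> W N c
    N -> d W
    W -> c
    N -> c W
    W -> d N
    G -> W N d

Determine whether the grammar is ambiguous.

Unambiguous

Only N, W are reachable from N; ignoring the rest: The reachable rules are right-linear with at most one rule per (nonterminal, next-terminal) pair. Each input token forces the next rule, so parsing is deterministic.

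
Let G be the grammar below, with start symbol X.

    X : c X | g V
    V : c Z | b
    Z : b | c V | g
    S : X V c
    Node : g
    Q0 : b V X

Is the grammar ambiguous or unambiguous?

Only X, V, Z are reachable from X; ignoring the rest: The reachable rules are right-linear with at most one rule per (nonterminal, next-terminal) pair. Each input token forces the next rule, so parsing is deterministic.

Unambiguous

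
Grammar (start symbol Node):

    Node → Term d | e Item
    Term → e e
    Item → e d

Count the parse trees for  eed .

2

Parse trees for eed:
  [Node [Term e e] d]
  [Node e [Item e d]]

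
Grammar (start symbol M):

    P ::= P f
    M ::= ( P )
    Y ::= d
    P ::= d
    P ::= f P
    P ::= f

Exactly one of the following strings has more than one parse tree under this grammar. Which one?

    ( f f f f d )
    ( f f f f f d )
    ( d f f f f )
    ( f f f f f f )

( f f f f f f )

( f f f f d ): 1 tree
( f f f f f d ): 1 tree
( d f f f f ): 1 tree
( f f f f f f ): 32 trees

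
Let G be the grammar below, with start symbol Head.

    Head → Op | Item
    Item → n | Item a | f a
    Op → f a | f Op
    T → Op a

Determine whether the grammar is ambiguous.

Witness: f a

Derivation 1: Head ⇒ Op ⇒ f a
Derivation 2: Head ⇒ Item ⇒ f a

Two distinct leftmost derivations for the same string.

Ambiguous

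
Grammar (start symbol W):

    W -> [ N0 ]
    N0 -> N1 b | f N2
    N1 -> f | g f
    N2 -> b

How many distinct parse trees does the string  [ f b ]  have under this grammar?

2

Parse trees for [ f b ]:
  [W [ [N0 [N1 f] b] ]]
  [W [ [N0 f [N2 b]] ]]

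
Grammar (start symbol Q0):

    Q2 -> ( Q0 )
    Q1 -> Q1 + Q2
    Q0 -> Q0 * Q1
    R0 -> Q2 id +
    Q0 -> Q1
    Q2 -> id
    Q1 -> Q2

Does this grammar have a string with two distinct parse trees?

Only Q0, Q1, Q2 are reachable from Q0; ignoring the rest: Q0 → Q0 * Q1 | Q1  ;  Q1 → Q1 + Q2 | Q2  — a left-associative chain with Q2 at the bottom. Each string factors uniquely by precedence.

Unambiguous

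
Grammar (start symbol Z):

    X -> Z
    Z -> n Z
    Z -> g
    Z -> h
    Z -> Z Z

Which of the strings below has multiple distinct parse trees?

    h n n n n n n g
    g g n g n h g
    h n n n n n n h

h n n n n n n g: 1 tree
g g n g n h g: 30 trees
h n n n n n n h: 1 tree

g g n g n h g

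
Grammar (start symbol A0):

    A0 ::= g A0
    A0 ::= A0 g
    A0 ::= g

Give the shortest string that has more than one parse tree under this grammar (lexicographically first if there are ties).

g g

length 1: no string has ≥2 trees
length 2: g g has 2 parse trees

Two derivations of g g:
  A0 ⇒ g A0 ⇒ g g
  A0 ⇒ A0 g ⇒ g g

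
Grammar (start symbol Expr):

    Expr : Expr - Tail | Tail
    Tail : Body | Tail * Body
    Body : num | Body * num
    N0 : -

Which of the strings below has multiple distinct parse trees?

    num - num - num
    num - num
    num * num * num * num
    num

num * num * num * num

num - num - num: 1 tree
num - num: 1 tree
num * num * num * num: 8 trees
num: 1 tree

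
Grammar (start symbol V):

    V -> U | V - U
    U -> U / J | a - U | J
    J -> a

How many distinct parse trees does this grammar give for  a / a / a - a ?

Parse trees for a / a / a - a:
  [V [V [U [U [U [J a]] / [J a]] / [J a]]] - [U [J a]]]

1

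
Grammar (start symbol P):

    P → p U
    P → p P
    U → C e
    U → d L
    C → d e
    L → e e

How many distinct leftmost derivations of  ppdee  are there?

Parse trees for ppdee:
  [P p [P p [U [C d e] e]]]
  [P p [P p [U d [L e e]]]]

2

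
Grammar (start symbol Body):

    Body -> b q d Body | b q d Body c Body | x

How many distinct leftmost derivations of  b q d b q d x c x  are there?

Parse trees for b q d b q d x c x:
  [Body b q d [Body b q d [Body x] c [Body x]]]
  [Body b q d [Body b q d [Body x]] c [Body x]]

2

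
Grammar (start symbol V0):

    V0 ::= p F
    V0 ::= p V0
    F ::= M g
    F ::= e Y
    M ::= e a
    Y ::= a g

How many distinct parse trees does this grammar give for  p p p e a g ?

Parse trees for p p p e a g:
  [V0 p [V0 p [V0 p [F [M e a] g]]]]
  [V0 p [V0 p [V0 p [F e [Y a g]]]]]

2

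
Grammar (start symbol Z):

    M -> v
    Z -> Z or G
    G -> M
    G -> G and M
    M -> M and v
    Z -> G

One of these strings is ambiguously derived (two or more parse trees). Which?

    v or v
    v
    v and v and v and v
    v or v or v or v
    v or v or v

v and v and v and v

v or v: 1 tree
v: 1 tree
v and v and v and v: 8 trees
v or v or v or v: 1 tree
v or v or v: 1 tree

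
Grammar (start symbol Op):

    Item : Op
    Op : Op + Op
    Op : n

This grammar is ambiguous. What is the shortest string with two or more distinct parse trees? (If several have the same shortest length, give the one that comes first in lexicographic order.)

length 1: no string has ≥2 trees
length 3: no string has ≥2 trees
length 5: n + n + n has 2 parse trees

Two derivations of n + n + n:
  Op ⇒ Op + Op ⇒ Op + Op + Op ⇒ n + Op + Op ⇒ n + n + Op ⇒ n + n + n
  Op ⇒ Op + Op ⇒ n + Op ⇒ n + Op + Op ⇒ n + n + Op ⇒ n + n + n

n + n + n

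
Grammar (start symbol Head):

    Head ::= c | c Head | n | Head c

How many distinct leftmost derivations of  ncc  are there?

Parse trees for ncc:
  [Head [Head [Head n] c] c]

1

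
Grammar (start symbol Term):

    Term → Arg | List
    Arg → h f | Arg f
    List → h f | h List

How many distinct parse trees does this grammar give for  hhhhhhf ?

1

Parse trees for hhhhhhf:
  [Term [List h [List h [List h [List h [List h [List h f]]]]]]]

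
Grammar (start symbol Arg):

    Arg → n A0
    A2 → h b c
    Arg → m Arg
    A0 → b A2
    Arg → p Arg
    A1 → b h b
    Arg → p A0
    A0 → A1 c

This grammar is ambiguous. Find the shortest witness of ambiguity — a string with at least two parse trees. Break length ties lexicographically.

length 5: n b h b c has 2 parse trees

Two derivations of n b h b c:
  Arg ⇒ n A0 ⇒ n b A2 ⇒ n b h b c
  Arg ⇒ n A0 ⇒ n A1 c ⇒ n b h b c

n b h b c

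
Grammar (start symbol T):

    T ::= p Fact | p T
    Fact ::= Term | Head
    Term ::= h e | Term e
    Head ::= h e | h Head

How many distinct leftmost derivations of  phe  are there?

Parse trees for phe:
  [T p [Fact [Term h e]]]
  [T p [Fact [Head h e]]]

2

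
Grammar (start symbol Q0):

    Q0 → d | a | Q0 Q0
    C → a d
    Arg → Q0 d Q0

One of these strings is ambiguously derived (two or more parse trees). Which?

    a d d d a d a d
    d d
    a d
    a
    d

a d d d a d a d: 429 trees
d d: 1 tree
a d: 1 tree
a: 1 tree
d: 1 tree

a d d d a d a d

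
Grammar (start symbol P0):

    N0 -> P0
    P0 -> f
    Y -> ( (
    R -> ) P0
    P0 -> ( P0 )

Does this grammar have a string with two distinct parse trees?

(Y, R, N0 are unreachable from P0, so their rules don't affect L(P0).) Each string is a nest of matched brackets around a single atom. An opening bracket forces the recursive rule; an atom forces the base rule.

Unambiguous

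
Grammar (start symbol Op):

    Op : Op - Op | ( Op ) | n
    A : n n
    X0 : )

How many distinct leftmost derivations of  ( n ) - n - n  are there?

Parse trees for ( n ) - n - n:
  [Op [Op ( [Op n] )] - [Op [Op n] - [Op n]]]
  [Op [Op [Op ( [Op n] )] - [Op n]] - [Op n]]

2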